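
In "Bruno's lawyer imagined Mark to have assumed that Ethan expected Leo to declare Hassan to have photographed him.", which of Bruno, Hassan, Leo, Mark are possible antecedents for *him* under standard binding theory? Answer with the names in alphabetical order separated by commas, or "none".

Bruno, Leo, Mark

*him* is a pronoun; Principle B requires it to be free in its binding domain — the clause headed by 'photographed'.
— Bruno: possessor inside the subject DP of the matrix clause; does not c-command the pronoun — Principle B does not apply; allowed.
— Hassan: subject of the clause headed by 'photographed'; c-commands the pronoun within its binding domain — blocked (Principle B).
— Leo: subject of the clause headed by 'declare'; c-commands the pronoun but lies outside its binding domain — allowed.
— Mark: subject of the clause headed by 'assumed'; c-commands the pronoun but lies outside its binding domain — allowed.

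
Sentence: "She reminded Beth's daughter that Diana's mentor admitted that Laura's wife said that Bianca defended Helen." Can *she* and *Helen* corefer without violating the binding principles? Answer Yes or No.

*Helen* is an R-expression; Principle C requires it to be free (not bound by any c-commanding expression).
— she: subject of the matrix clause; the pronoun c-commands the R-expression — coreference blocked (Principle C).

No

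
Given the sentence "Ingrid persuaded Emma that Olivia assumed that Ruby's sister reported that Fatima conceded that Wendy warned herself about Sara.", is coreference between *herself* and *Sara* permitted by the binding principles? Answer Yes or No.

No

*herself* is a reflexive; Principle A requires it to be bound within its binding domain — the clause headed by 'warned'.
— Sara: second object of the clause headed by 'warned'; does not c-command the reflexive — cannot bind it (Principle A).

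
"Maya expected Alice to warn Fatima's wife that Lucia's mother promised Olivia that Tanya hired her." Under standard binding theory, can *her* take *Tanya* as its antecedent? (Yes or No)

No

*her* is a pronoun; Principle B requires it to be free in its binding domain — the clause headed by 'hired'.
— Tanya: subject of the clause headed by 'hired'; c-commands the pronoun within its binding domain — blocked (Principle B).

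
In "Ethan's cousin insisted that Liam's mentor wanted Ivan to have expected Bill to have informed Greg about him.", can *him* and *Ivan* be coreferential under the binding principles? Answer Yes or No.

*Ivan* is an R-expression; Principle C requires it to be free (not bound by any c-commanding expression).
— him: second object of the clause headed by 'informed'; the pronoun does not c-command the R-expression — coreference allowed.

Yes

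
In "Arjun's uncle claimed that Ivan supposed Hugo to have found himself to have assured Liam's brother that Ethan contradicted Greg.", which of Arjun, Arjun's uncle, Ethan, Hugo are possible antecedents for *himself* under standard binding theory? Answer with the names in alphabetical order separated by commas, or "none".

Hugo

*himself* is a reflexive; Principle A requires it to be bound within its binding domain — the clause headed by 'found'.
— Arjun: possessor inside the subject DP of the matrix clause; does not c-command the reflexive — cannot bind it (Principle A).
— Arjun's uncle: subject of the matrix clause; c-commands the reflexive but lies outside its binding domain — cannot bind it (Principle A).
— Ethan: subject of the clause headed by 'contradicted'; does not c-command the reflexive — cannot bind it (Principle A).
— Hugo: subject of the clause headed by 'found'; c-commands the reflexive within its binding domain — allowed (Principle A).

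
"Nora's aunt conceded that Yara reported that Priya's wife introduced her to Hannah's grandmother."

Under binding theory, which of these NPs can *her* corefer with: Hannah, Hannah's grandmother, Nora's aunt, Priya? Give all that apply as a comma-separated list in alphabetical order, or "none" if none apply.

Nora's aunt, Priya

*her* is a pronoun; Principle B requires it to be free in its binding domain — the clause headed by 'introduced'.
— Hannah: possessor inside the second object DP of the clause headed by 'introduced'; is c-commanded by the pronoun; coreference would bind this R-expression — blocked (Principle C).
— Hannah's grandmother: second object of the clause headed by 'introduced'; is c-commanded by the pronoun; coreference would bind this R-expression — blocked (Principle C).
— Nora's aunt: subject of the matrix clause; c-commands the pronoun but lies outside its binding domain — allowed.
— Priya: possessor inside the subject DP of the clause headed by 'introduced'; does not c-command the pronoun — Principle B does not apply; allowed.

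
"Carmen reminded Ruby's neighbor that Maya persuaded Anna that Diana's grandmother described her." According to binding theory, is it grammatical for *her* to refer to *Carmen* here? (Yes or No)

Yes

*Carmen* is an R-expression; Principle C requires it to be free (not bound by any c-commanding expression).
— her: object of the clause headed by 'described'; the pronoun does not c-command the R-expression — coreference allowed.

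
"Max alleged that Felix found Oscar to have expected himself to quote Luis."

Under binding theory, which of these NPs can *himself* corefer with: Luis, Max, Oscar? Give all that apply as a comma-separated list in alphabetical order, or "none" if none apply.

*himself* is a reflexive; Principle A requires it to be bound within its binding domain — the clause headed by 'expected'.
— Luis: object of the clause headed by 'quote'; does not c-command the reflexive — cannot bind it (Principle A).
— Max: subject of the matrix clause; c-commands the reflexive but lies outside its binding domain — cannot bind it (Principle A).
— Oscar: subject of the clause headed by 'expected'; c-commands the reflexive within its binding domain — allowed (Principle A).

Oscar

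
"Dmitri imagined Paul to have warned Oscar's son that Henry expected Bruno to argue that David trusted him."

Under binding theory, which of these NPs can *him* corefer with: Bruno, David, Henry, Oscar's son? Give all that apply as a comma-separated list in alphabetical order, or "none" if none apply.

*him* is a pronoun; Principle B requires it to be free in its binding domain — the clause headed by 'trusted'.
— Bruno: subject of the clause headed by 'argue'; c-commands the pronoun but lies outside its binding domain — allowed.
— David: subject of the clause headed by 'trusted'; c-commands the pronoun within its binding domain — blocked (Principle B).
— Henry: subject of the clause headed by 'expected'; c-commands the pronoun but lies outside its binding domain — allowed.
— Oscar's son: object of the clause headed by 'warned'; c-commands the pronoun but lies outside its binding domain — allowed.

Bruno, Henry, Oscar's son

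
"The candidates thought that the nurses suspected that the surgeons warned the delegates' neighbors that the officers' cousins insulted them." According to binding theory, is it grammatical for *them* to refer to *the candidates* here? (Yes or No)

Yes

*the candidates* is an R-expression; Principle C requires it to be free (not bound by any c-commanding expression).
— them: object of the clause headed by 'insulted'; the pronoun does not c-command the R-expression — coreference allowed.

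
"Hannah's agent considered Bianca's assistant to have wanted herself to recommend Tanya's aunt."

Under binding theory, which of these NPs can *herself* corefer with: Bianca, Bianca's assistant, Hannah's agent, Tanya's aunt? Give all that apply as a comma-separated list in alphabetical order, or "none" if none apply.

*herself* is a reflexive; Principle A requires it to be bound within its binding domain — the clause headed by 'wanted'.
— Bianca: possessor inside the subject DP of the clause headed by 'wanted'; does not c-command the reflexive — cannot bind it (Principle A).
— Bianca's assistant: subject of the clause headed by 'wanted'; c-commands the reflexive within its binding domain — allowed (Principle A).
— Hannah's agent: subject of the matrix clause; c-commands the reflexive but lies outside its binding domain — cannot bind it (Principle A).
— Tanya's aunt: object of the clause headed by 'recommend'; does not c-command the reflexive — cannot bind it (Principle A).

Bianca's assistant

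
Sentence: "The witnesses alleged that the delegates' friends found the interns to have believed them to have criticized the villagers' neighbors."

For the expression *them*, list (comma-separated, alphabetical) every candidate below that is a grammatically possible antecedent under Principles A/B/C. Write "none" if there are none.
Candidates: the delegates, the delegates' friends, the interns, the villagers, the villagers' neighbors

*them* is a pronoun; Principle B requires it to be free in its binding domain — the clause headed by 'believed'.
— the delegates: possessor inside the subject DP of the clause headed by 'found'; does not c-command the pronoun — Principle B does not apply; allowed.
— the delegates' friends: subject of the clause headed by 'found'; c-commands the pronoun but lies outside its binding domain — allowed.
— the interns: subject of the clause headed by 'believed'; c-commands the pronoun within its binding domain — blocked (Principle B).
— the villagers: possessor inside the object DP of the clause headed by 'criticized'; is c-commanded by the pronoun; coreference would bind this R-expression — blocked (Principle C).
— the villagers' neighbors: object of the clause headed by 'criticized'; is c-commanded by the pronoun; coreference would bind this R-expression — blocked (Principle C).

the delegates, the delegates' friends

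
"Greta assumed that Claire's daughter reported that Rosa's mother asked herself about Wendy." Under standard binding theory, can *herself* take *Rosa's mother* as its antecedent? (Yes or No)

*herself* is a reflexive; Principle A requires it to be bound within its binding domain — the clause headed by 'asked'.
— Rosa's mother: subject of the clause headed by 'asked'; c-commands the reflexive within its binding domain — allowed (Principle A).

Yes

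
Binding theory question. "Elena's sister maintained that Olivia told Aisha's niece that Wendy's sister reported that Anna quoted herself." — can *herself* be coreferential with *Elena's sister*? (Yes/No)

*herself* is a reflexive; Principle A requires it to be bound within its binding domain — the clause headed by 'quoted'.
— Elena's sister: subject of the matrix clause; c-commands the reflexive but lies outside its binding domain — cannot bind it (Principle A).

No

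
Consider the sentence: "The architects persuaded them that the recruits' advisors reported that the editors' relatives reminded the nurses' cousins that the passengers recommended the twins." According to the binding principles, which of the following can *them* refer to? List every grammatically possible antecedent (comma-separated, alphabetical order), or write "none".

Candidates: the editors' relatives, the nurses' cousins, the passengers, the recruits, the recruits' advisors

none

*them* is a pronoun; Principle B requires it to be free in its binding domain — the matrix clause.
— the editors' relatives: subject of the clause headed by 'reminded'; is c-commanded by the pronoun; coreference would bind this R-expression — blocked (Principle C).
— the nurses' cousins: object of the clause headed by 'reminded'; is c-commanded by the pronoun; coreference would bind this R-expression — blocked (Principle C).
— the passengers: subject of the clause headed by 'recommended'; is c-commanded by the pronoun; coreference would bind this R-expression — blocked (Principle C).
— the recruits: possessor inside the subject DP of the clause headed by 'reported'; is c-commanded by the pronoun; coreference would bind this R-expression — blocked (Principle C).
— the recruits' advisors: subject of the clause headed by 'reported'; is c-commanded by the pronoun; coreference would bind this R-expression — blocked (Principle C).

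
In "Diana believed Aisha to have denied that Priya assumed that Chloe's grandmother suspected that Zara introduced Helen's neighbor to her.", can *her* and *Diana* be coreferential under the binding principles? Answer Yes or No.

*Diana* is an R-expression; Principle C requires it to be free (not bound by any c-commanding expression).
— her: second object of the clause headed by 'introduced'; the pronoun does not c-command the R-expression — coreference allowed.

Yes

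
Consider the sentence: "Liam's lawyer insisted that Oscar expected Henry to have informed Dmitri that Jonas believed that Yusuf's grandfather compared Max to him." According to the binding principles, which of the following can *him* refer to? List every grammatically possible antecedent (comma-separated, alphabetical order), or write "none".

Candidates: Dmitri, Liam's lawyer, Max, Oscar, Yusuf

*him* is a pronoun; Principle B requires it to be free in its binding domain — the clause headed by 'compared'.
— Dmitri: object of the clause headed by 'informed'; c-commands the pronoun but lies outside its binding domain — allowed.
— Liam's lawyer: subject of the matrix clause; c-commands the pronoun but lies outside its binding domain — allowed.
— Max: object of the clause headed by 'compared'; c-commands the pronoun within its binding domain — blocked (Principle B).
— Oscar: subject of the clause headed by 'expected'; c-commands the pronoun but lies outside its binding domain — allowed.
— Yusuf: possessor inside the subject DP of the clause headed by 'compared'; does not c-command the pronoun — Principle B does not apply; allowed.

Dmitri, Liam's lawyer, Oscar, Yusuf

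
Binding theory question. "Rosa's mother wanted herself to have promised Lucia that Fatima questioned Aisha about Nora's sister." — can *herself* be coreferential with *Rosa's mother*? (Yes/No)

Yes

*herself* is a reflexive; Principle A requires it to be bound within its binding domain — the matrix clause.
— Rosa's mother: subject of the matrix clause; c-commands the reflexive within its binding domain — allowed (Principle A).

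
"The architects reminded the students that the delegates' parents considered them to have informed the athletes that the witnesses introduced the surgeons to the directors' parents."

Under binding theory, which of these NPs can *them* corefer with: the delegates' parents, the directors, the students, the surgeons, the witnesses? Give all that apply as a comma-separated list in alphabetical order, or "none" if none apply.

the students

*them* is a pronoun; Principle B requires it to be free in its binding domain — the clause headed by 'considered'.
— the delegates' parents: subject of the clause headed by 'considered'; c-commands the pronoun within its binding domain — blocked (Principle B).
— the directors: possessor inside the second object DP of the clause headed by 'introduced'; is c-commanded by the pronoun; coreference would bind this R-expression — blocked (Principle C).
— the students: object of the matrix clause; c-commands the pronoun but lies outside its binding domain — allowed.
— the surgeons: object of the clause headed by 'introduced'; is c-commanded by the pronoun; coreference would bind this R-expression — blocked (Principle C).
— the witnesses: subject of the clause headed by 'introduced'; is c-commanded by the pronoun; coreference would bind this R-expression — blocked (Principle C).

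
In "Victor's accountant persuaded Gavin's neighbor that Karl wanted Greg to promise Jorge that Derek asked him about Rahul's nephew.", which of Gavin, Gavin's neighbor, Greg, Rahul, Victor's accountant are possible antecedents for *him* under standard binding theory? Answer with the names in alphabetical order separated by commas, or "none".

Gavin, Gavin's neighbor, Greg, Victor's accountant

*him* is a pronoun; Principle B requires it to be free in its binding domain — the clause headed by 'asked'.
— Gavin: possessor inside the object DP of the matrix clause; does not c-command the pronoun — Principle B does not apply; allowed.
— Gavin's neighbor: object of the matrix clause; c-commands the pronoun but lies outside its binding domain — allowed.
— Greg: subject of the clause headed by 'promise'; c-commands the pronoun but lies outside its binding domain — allowed.
— Rahul: possessor inside the second object DP of the clause headed by 'asked'; is c-commanded by the pronoun; coreference would bind this R-expression — blocked (Principle C).
— Victor's accountant: subject of the matrix clause; c-commands the pronoun but lies outside its binding domain — allowed.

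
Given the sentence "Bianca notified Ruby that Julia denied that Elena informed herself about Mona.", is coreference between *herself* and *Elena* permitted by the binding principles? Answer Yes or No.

Yes

*herself* is a reflexive; Principle A requires it to be bound within its binding domain — the clause headed by 'informed'.
— Elena: subject of the clause headed by 'informed'; c-commands the reflexive within its binding domain — allowed (Principle A).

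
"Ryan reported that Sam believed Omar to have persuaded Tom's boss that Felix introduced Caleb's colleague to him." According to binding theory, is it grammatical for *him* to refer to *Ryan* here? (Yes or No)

*Ryan* is an R-expression; Principle C requires it to be free (not bound by any c-commanding expression).
— him: second object of the clause headed by 'introduced'; the pronoun does not c-command the R-expression — coreference allowed.

Yes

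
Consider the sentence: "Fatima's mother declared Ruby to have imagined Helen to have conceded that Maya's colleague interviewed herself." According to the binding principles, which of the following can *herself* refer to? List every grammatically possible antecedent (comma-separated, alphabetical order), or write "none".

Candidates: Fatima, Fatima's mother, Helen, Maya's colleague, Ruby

*herself* is a reflexive; Principle A requires it to be bound within its binding domain — the clause headed by 'interviewed'.
— Fatima: possessor inside the subject DP of the matrix clause; does not c-command the reflexive — cannot bind it (Principle A).
— Fatima's mother: subject of the matrix clause; c-commands the reflexive but lies outside its binding domain — cannot bind it (Principle A).
— Helen: subject of the clause headed by 'conceded'; c-commands the reflexive but lies outside its binding domain — cannot bind it (Principle A).
— Maya's colleague: subject of the clause headed by 'interviewed'; c-commands the reflexive within its binding domain — allowed (Principle A).
— Ruby: subject of the clause headed by 'imagined'; c-commands the reflexive but lies outside its binding domain — cannot bind it (Principle A).

Maya's colleague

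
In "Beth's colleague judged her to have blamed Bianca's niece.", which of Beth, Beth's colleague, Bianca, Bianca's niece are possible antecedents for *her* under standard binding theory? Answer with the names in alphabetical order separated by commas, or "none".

*her* is a pronoun; Principle B requires it to be free in its binding domain — the matrix clause.
— Beth: possessor inside the subject DP of the matrix clause; does not c-command the pronoun — Principle B does not apply; allowed.
— Beth's colleague: subject of the matrix clause; c-commands the pronoun within its binding domain — blocked (Principle B).
— Bianca: possessor inside the object DP of the clause headed by 'blamed'; is c-commanded by the pronoun; coreference would bind this R-expression — blocked (Principle C).
— Bianca's niece: object of the clause headed by 'blamed'; is c-commanded by the pronoun; coreference would bind this R-expression — blocked (Principle C).

Beth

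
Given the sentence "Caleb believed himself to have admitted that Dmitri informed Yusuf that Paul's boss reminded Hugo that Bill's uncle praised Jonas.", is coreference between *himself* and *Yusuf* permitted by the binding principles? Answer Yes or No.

*himself* is a reflexive; Principle A requires it to be bound within its binding domain — the matrix clause.
— Yusuf: object of the clause headed by 'informed'; does not c-command the reflexive — cannot bind it (Principle A).

No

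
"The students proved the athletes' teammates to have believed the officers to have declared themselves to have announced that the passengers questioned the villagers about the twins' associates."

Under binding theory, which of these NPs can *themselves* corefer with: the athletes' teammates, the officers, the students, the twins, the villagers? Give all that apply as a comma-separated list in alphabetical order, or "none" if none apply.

the officers

*themselves* is a reflexive; Principle A requires it to be bound within its binding domain — the clause headed by 'declared'.
— the athletes' teammates: subject of the clause headed by 'believed'; c-commands the reflexive but lies outside its binding domain — cannot bind it (Principle A).
— the officers: subject of the clause headed by 'declared'; c-commands the reflexive within its binding domain — allowed (Principle A).
— the students: subject of the matrix clause; c-commands the reflexive but lies outside its binding domain — cannot bind it (Principle A).
— the twins: possessor inside the second object DP of the clause headed by 'questioned'; does not c-command the reflexive — cannot bind it (Principle A).
— the villagers: object of the clause headed by 'questioned'; does not c-command the reflexive — cannot bind it (Principle A).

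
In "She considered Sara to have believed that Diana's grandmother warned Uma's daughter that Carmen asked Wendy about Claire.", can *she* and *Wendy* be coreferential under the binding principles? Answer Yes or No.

No

*Wendy* is an R-expression; Principle C requires it to be free (not bound by any c-commanding expression).
— she: subject of the matrix clause; the pronoun c-commands the R-expression — coreference blocked (Principle C).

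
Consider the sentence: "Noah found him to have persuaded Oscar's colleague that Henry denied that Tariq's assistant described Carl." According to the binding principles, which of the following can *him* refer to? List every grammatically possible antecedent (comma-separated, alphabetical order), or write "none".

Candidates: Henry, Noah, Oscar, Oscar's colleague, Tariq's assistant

*him* is a pronoun; Principle B requires it to be free in its binding domain — the matrix clause.
— Henry: subject of the clause headed by 'denied'; is c-commanded by the pronoun; coreference would bind this R-expression — blocked (Principle C).
— Noah: subject of the matrix clause; c-commands the pronoun within its binding domain — blocked (Principle B).
— Oscar: possessor inside the object DP of the clause headed by 'persuaded'; is c-commanded by the pronoun; coreference would bind this R-expression — blocked (Principle C).
— Oscar's colleague: object of the clause headed by 'persuaded'; is c-commanded by the pronoun; coreference would bind this R-expression — blocked (Principle C).
— Tariq's assistant: subject of the clause headed by 'described'; is c-commanded by the pronoun; coreference would bind this R-expression — blocked (Principle C).

none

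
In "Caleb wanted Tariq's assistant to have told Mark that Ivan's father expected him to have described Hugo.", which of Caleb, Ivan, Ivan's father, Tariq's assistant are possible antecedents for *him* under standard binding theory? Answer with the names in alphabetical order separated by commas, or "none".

*him* is a pronoun; Principle B requires it to be free in its binding domain — the clause headed by 'expected'.
— Caleb: subject of the matrix clause; c-commands the pronoun but lies outside its binding domain — allowed.
— Ivan: possessor inside the subject DP of the clause headed by 'expected'; does not c-command the pronoun — Principle B does not apply; allowed.
— Ivan's father: subject of the clause headed by 'expected'; c-commands the pronoun within its binding domain — blocked (Principle B).
— Tariq's assistant: subject of the clause headed by 'told'; c-commands the pronoun but lies outside its binding domain — allowed.

Caleb, Ivan, Tariq's assistant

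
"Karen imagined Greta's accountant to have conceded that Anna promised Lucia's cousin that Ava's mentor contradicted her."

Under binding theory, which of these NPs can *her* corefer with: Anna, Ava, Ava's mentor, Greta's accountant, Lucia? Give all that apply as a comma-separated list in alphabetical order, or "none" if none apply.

*her* is a pronoun; Principle B requires it to be free in its binding domain — the clause headed by 'contradicted'.
— Anna: subject of the clause headed by 'promised'; c-commands the pronoun but lies outside its binding domain — allowed.
— Ava: possessor inside the subject DP of the clause headed by 'contradicted'; does not c-command the pronoun — Principle B does not apply; allowed.
— Ava's mentor: subject of the clause headed by 'contradicted'; c-commands the pronoun within its binding domain — blocked (Principle B).
— Greta's accountant: subject of the clause headed by 'conceded'; c-commands the pronoun but lies outside its binding domain — allowed.
— Lucia: possessor inside the object DP of the clause headed by 'promised'; does not c-command the pronoun — Principle B does not apply; allowed.

Anna, Ava, Greta's accountant, Lucia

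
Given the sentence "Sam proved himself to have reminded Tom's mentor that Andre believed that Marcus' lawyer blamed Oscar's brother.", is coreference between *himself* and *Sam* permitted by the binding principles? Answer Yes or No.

*himself* is a reflexive; Principle A requires it to be bound within its binding domain — the matrix clause.
— Sam: subject of the matrix clause; c-commands the reflexive within its binding domain — allowed (Principle A).

Yes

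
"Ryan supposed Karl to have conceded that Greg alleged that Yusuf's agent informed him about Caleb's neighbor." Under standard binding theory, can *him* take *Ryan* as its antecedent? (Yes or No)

Yes

*him* is a pronoun; Principle B requires it to be free in its binding domain — the clause headed by 'informed'.
— Ryan: subject of the matrix clause; c-commands the pronoun but lies outside its binding domain — allowed.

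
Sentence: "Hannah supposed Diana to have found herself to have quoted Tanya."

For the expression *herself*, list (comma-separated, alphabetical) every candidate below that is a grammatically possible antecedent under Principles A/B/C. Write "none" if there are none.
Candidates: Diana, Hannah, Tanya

Diana

*herself* is a reflexive; Principle A requires it to be bound within its binding domain — the clause headed by 'found'.
— Diana: subject of the clause headed by 'found'; c-commands the reflexive within its binding domain — allowed (Principle A).
— Hannah: subject of the matrix clause; c-commands the reflexive but lies outside its binding domain — cannot bind it (Principle A).
— Tanya: object of the clause headed by 'quoted'; does not c-command the reflexive — cannot bind it (Principle A).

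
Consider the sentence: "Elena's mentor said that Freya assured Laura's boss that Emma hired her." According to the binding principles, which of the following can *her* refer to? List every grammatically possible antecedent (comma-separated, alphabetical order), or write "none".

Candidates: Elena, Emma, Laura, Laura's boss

Elena, Laura, Laura's boss

*her* is a pronoun; Principle B requires it to be free in its binding domain — the clause headed by 'hired'.
— Elena: possessor inside the subject DP of the matrix clause; does not c-command the pronoun — Principle B does not apply; allowed.
— Emma: subject of the clause headed by 'hired'; c-commands the pronoun within its binding domain — blocked (Principle B).
— Laura: possessor inside the object DP of the clause headed by 'assured'; does not c-command the pronoun — Principle B does not apply; allowed.
— Laura's boss: object of the clause headed by 'assured'; c-commands the pronoun but lies outside its binding domain — allowed.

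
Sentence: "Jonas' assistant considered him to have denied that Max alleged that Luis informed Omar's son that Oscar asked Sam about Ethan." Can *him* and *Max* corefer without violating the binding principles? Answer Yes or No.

No

*Max* is an R-expression; Principle C requires it to be free (not bound by any c-commanding expression).
— him: subject of the clause headed by 'denied'; the pronoun c-commands the R-expression — coreference blocked (Principle C).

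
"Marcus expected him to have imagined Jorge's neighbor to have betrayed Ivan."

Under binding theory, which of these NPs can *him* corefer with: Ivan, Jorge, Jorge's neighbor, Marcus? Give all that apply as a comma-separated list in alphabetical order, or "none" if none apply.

none

*him* is a pronoun; Principle B requires it to be free in its binding domain — the matrix clause.
— Ivan: object of the clause headed by 'betrayed'; is c-commanded by the pronoun; coreference would bind this R-expression — blocked (Principle C).
— Jorge: possessor inside the subject DP of the clause headed by 'betrayed'; is c-commanded by the pronoun; coreference would bind this R-expression — blocked (Principle C).
— Jorge's neighbor: subject of the clause headed by 'betrayed'; is c-commanded by the pronoun; coreference would bind this R-expression — blocked (Principle C).
— Marcus: subject of the matrix clause; c-commands the pronoun within its binding domain — blocked (Principle B).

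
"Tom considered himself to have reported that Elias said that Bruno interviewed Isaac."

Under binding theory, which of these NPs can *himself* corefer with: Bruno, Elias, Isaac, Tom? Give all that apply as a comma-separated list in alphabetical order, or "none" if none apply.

*himself* is a reflexive; Principle A requires it to be bound within its binding domain — the matrix clause.
— Bruno: subject of the clause headed by 'interviewed'; does not c-command the reflexive — cannot bind it (Principle A).
— Elias: subject of the clause headed by 'said'; does not c-command the reflexive — cannot bind it (Principle A).
— Isaac: object of the clause headed by 'interviewed'; does not c-command the reflexive — cannot bind it (Principle A).
— Tom: subject of the matrix clause; c-commands the reflexive within its binding domain — allowed (Principle A).

Tom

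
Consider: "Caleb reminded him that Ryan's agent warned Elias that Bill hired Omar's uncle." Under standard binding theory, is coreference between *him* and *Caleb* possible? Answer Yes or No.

*Caleb* is an R-expression; Principle C requires it to be free (not bound by any c-commanding expression).
— him: object of the matrix clause; the R-expression locally c-commands the pronoun — coreference blocked (Principle B on the pronoun).

No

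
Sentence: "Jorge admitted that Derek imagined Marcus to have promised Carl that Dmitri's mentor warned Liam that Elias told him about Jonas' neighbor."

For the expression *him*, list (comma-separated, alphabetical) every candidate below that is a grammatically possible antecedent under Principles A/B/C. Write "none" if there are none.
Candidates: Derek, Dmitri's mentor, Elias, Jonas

*him* is a pronoun; Principle B requires it to be free in its binding domain — the clause headed by 'told'.
— Derek: subject of the clause headed by 'imagined'; c-commands the pronoun but lies outside its binding domain — allowed.
— Dmitri's mentor: subject of the clause headed by 'warned'; c-commands the pronoun but lies outside its binding domain — allowed.
— Elias: subject of the clause headed by 'told'; c-commands the pronoun within its binding domain — blocked (Principle B).
— Jonas: possessor inside the second object DP of the clause headed by 'told'; is c-commanded by the pronoun; coreference would bind this R-expression — blocked (Principle C).

Derek, Dmitri's mentor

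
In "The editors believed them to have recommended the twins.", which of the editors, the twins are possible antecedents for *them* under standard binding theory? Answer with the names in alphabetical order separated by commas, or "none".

none

*them* is a pronoun; Principle B requires it to be free in its binding domain — the matrix clause.
— the editors: subject of the matrix clause; c-commands the pronoun within its binding domain — blocked (Principle B).
— the twins: object of the clause headed by 'recommended'; is c-commanded by the pronoun; coreference would bind this R-expression — blocked (Principle C).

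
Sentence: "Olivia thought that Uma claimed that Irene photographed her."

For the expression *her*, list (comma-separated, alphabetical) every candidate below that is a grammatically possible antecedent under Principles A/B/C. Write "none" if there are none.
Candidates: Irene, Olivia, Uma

*her* is a pronoun; Principle B requires it to be free in its binding domain — the clause headed by 'photographed'.
— Irene: subject of the clause headed by 'photographed'; c-commands the pronoun within its binding domain — blocked (Principle B).
— Olivia: subject of the matrix clause; c-commands the pronoun but lies outside its binding domain — allowed.
— Uma: subject of the clause headed by 'claimed'; c-commands the pronoun but lies outside its binding domain — allowed.

Olivia, Uma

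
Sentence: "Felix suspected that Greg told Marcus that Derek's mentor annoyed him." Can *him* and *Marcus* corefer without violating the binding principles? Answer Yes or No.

*Marcus* is an R-expression; Principle C requires it to be free (not bound by any c-commanding expression).
— him: object of the clause headed by 'annoyed'; the pronoun does not c-command the R-expression — coreference allowed.

Yes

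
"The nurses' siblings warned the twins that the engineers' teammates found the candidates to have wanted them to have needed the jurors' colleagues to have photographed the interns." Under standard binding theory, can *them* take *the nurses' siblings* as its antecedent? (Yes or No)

*them* is a pronoun; Principle B requires it to be free in its binding domain — the clause headed by 'wanted'.
— the nurses' siblings: subject of the matrix clause; c-commands the pronoun but lies outside its binding domain — allowed.

Yes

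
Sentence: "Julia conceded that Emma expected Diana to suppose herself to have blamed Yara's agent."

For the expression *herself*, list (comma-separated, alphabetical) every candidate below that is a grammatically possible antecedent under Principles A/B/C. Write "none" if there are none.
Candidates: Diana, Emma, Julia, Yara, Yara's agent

*herself* is a reflexive; Principle A requires it to be bound within its binding domain — the clause headed by 'suppose'.
— Diana: subject of the clause headed by 'suppose'; c-commands the reflexive within its binding domain — allowed (Principle A).
— Emma: subject of the clause headed by 'expected'; c-commands the reflexive but lies outside its binding domain — cannot bind it (Principle A).
— Julia: subject of the matrix clause; c-commands the reflexive but lies outside its binding domain — cannot bind it (Principle A).
— Yara: possessor inside the object DP of the clause headed by 'blamed'; does not c-command the reflexive — cannot bind it (Principle A).
— Yara's agent: object of the clause headed by 'blamed'; does not c-command the reflexive — cannot bind it (Principle A).

Diana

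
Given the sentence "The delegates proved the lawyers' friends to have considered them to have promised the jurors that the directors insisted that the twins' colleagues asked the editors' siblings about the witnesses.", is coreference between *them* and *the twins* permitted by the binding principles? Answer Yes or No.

*them* is a pronoun; Principle B requires it to be free in its binding domain — the clause headed by 'considered'.
— the twins: possessor inside the subject DP of the clause headed by 'asked'; is c-commanded by the pronoun; coreference would bind this R-expression — blocked (Principle C).

No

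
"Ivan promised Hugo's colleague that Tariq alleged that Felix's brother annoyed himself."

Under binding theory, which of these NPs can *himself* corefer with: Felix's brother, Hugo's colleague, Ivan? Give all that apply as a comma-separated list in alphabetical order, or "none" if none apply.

*himself* is a reflexive; Principle A requires it to be bound within its binding domain — the clause headed by 'annoyed'.
— Felix's brother: subject of the clause headed by 'annoyed'; c-commands the reflexive within its binding domain — allowed (Principle A).
— Hugo's colleague: object of the matrix clause; c-commands the reflexive but lies outside its binding domain — cannot bind it (Principle A).
— Ivan: subject of the matrix clause; c-commands the reflexive but lies outside its binding domain — cannot bind it (Principle A).

Felix's brother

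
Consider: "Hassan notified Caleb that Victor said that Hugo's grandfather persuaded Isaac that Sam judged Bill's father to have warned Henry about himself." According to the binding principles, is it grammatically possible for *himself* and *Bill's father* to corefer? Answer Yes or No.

*himself* is a reflexive; Principle A requires it to be bound within its binding domain — the clause headed by 'warned'.
— Bill's father: subject of the clause headed by 'warned'; c-commands the reflexive within its binding domain — allowed (Principle A).

Yes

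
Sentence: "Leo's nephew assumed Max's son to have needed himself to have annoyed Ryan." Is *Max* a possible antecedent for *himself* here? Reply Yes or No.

No

*himself* is a reflexive; Principle A requires it to be bound within its binding domain — the clause headed by 'needed'.
— Max: possessor inside the subject DP of the clause headed by 'needed'; does not c-command the reflexive — cannot bind it (Principle A).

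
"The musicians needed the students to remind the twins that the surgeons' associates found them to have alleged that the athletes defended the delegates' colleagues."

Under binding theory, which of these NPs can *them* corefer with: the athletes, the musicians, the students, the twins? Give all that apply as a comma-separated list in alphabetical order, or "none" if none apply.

*them* is a pronoun; Principle B requires it to be free in its binding domain — the clause headed by 'found'.
— the athletes: subject of the clause headed by 'defended'; is c-commanded by the pronoun; coreference would bind this R-expression — blocked (Principle C).
— the musicians: subject of the matrix clause; c-commands the pronoun but lies outside its binding domain — allowed.
— the students: subject of the clause headed by 'remind'; c-commands the pronoun but lies outside its binding domain — allowed.
— the twins: object of the clause headed by 'remind'; c-commands the pronoun but lies outside its binding domain — allowed.

the musicians, the students, the twins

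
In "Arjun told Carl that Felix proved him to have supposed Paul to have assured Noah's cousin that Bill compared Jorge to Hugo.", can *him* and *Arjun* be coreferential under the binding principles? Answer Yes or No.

Yes

*Arjun* is an R-expression; Principle C requires it to be free (not bound by any c-commanding expression).
— him: subject of the clause headed by 'supposed'; the pronoun does not c-command the R-expression — coreference allowed.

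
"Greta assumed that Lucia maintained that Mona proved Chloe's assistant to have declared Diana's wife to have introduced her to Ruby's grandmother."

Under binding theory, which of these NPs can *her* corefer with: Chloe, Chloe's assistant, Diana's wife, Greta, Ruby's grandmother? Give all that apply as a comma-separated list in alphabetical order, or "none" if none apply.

Chloe, Chloe's assistant, Greta

*her* is a pronoun; Principle B requires it to be free in its binding domain — the clause headed by 'introduced'.
— Chloe: possessor inside the subject DP of the clause headed by 'declared'; does not c-command the pronoun — Principle B does not apply; allowed.
— Chloe's assistant: subject of the clause headed by 'declared'; c-commands the pronoun but lies outside its binding domain — allowed.
— Diana's wife: subject of the clause headed by 'introduced'; c-commands the pronoun within its binding domain — blocked (Principle B).
— Greta: subject of the matrix clause; c-commands the pronoun but lies outside its binding domain — allowed.
— Ruby's grandmother: second object of the clause headed by 'introduced'; is c-commanded by the pronoun; coreference would bind this R-expression — blocked (Principle C).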